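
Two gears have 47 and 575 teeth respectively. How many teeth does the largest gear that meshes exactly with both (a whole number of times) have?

1

Euclid: 575 = 12·47 + 11; 47 = 4·11 + 3; 11 = 3·3 + 2; 3 = 1·2 + 1; 2 = 2·1 + 0. Last nonzero remainder: 1.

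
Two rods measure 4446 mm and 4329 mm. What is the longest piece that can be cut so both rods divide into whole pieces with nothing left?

117

Euclid: 4446 = 1·4329 + 117; 4329 = 37·117 + 0. Last nonzero remainder: 117.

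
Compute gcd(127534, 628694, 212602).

34

127534 = 2 · 11² · 17 · 31; 628694 = 2 · 11 · 17 · 41²; 212602 = 2 · 13² · 17 · 37
gcd takes min exponent of each prime: 2 · 17 = 34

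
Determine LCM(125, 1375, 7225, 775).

lcm(125, 1375) = 125·1375/gcd = 171875/125 = 1375
lcm(1375, 7225) = 1375·7225/gcd = 9934375/25 = 397375
lcm(397375, 775) = 397375·775/gcd = 307965625/25 = 12318625

12318625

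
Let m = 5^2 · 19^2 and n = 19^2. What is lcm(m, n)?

9025

max exponent per prime: 5^2 · 19^2 = 9025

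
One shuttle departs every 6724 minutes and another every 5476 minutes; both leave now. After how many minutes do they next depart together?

9205156

6724 = 2² · 41²; 5476 = 2² · 37²
max exponents: 2² · 37² · 41² = 9205156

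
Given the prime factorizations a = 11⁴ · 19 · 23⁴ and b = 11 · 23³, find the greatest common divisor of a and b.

min exponent per shared prime: 11 · 23³ = 133837

133837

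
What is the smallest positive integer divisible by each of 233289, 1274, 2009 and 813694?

233289 = 3² · 7² · 23²; 1274 = 2 · 7² · 13; 2009 = 7² · 41; 813694 = 2 · 7² · 19² · 23
lcm takes max exponent of each prime: 2 · 3² · 7² · 13 · 19² · 23² · 41 = 89775672714

89775672714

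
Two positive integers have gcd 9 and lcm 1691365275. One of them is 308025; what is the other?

Using ab = gcd(a,b)·lcm(a,b) = 9·1691365275 = 15222287475, we get b = 15222287475/308025 = 49419.

49419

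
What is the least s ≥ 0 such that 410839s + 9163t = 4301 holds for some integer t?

gcd(410839, 9163) = 187 (Euclid: 410839 = 44·9163 + 7667; 9163 = 1·7667 + 1496; 7667 = 5·1496 + 187; 1496 = 8·187 + 0), and 187 | 4301.
Extended Euclid: 410839·(6) + 9163·(-269) = 187. Scale by 23: s₀ = 138.
General solution s = s₀ + 49k; reducing mod 49 gives s = 40 (and t = -1793).

40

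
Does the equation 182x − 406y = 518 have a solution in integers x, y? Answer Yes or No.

Yes

gcd(182, 406): 406 = 2·182 + 42; 182 = 4·42 + 14; 42 = 3·14 + 0 → 14
14 divides 518, so a solution exists.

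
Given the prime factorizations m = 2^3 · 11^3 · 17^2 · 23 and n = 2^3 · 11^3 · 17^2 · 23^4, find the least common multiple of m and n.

max exponent per prime: 2^3 · 11^3 · 17^2 · 23^4 = 861146873752

861146873752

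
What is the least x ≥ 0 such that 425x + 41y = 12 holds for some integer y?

9

gcd(425, 41) = 1 (Euclid: 425 = 10·41 + 15; 41 = 2·15 + 11; 15 = 1·11 + 4; 11 = 2·4 + 3; 4 = 1·3 + 1; 3 = 3·1 + 0), and 1 | 12.
Extended Euclid: 425·(11) + 41·(-114) = 1. Scale by 12: x₀ = 132.
General solution x = x₀ + 41t; reducing mod 41 gives x = 9 (and y = -93).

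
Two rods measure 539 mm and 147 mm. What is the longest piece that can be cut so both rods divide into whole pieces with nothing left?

539 = 7² · 11
147 = 3 · 7²
Common: 7² = 49

49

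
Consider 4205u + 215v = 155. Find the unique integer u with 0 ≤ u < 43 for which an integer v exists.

gcd(4205, 215) = 5 (Euclid: 4205 = 19·215 + 120; 215 = 1·120 + 95; 120 = 1·95 + 25; 95 = 3·25 + 20; 25 = 1·20 + 5; 20 = 4·5 + 0), and 5 | 155.
Extended Euclid: 4205·(9) + 215·(-176) = 5. Scale by 31: u₀ = 279.
General solution u = u₀ + 43t; reducing mod 43 gives u = 21 (and v = -410).

21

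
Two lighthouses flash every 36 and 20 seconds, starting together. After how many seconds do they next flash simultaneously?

180

36 = 2² · 3²; 20 = 2² · 5
max exponents: 2² · 3² · 5 = 180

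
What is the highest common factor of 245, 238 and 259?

7

gcd(245, 238): 245 = 1·238 + 7; 238 = 34·7 + 0 → 7
gcd(7, 259): 259 = 37·7 + 0 → 7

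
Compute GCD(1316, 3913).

Euclid: 3913 = 2·1316 + 1281; 1316 = 1·1281 + 35; 1281 = 36·35 + 21; 35 = 1·21 + 14; 21 = 1·14 + 7; 14 = 2·7 + 0. Last nonzero remainder: 7.

7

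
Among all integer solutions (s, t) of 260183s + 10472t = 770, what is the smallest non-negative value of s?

6

Euclid: 260183 = 24·10472 + 8855; 10472 = 1·8855 + 1617; 8855 = 5·1617 + 770; 1617 = 2·770 + 77; 770 = 10·77 + 0 → gcd = 77; 770 = 77·10.
Back-substitution yields 260183·(-13) + 10472·(323) = 77, so one solution is s = -13·10 = -130, t = 323·10 = 3230.
Solutions in s differ by 10472/77 = 136; the one in [0, 136) is -130 mod 136 = 6.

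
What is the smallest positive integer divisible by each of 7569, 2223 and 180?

7569 = 3² · 29²; 2223 = 3² · 13 · 19; 180 = 2² · 3² · 5
lcm takes max exponent of each prime: 2² · 3² · 5 · 13 · 19 · 29² = 37390860

37390860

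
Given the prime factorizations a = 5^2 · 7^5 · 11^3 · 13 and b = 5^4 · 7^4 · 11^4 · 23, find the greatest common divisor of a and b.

min exponent per shared prime: 5^2 · 7^4 · 11^3 = 79893275

79893275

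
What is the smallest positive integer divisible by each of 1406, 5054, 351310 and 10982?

499622191390

1406 = 2 · 19 · 37; 5054 = 2 · 7 · 19²; 351310 = 2 · 5 · 19 · 43²; 10982 = 2 · 17² · 19
lcm takes max exponent of each prime: 2 · 5 · 7 · 17² · 19² · 37 · 43² = 499622191390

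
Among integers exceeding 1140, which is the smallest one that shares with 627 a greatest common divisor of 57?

1197

627 = 57·11. Any m with gcd(m, 627) = 57 is a multiple of 57, say 57s, with s coprime to 11.
Need s > 1140/57, so s ≥ 21. First s ≥ 21 with gcd(s, 11) = 1 is s = 21. Thus m = 57·21 = 1197.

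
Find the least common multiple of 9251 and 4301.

3617141

9251 = 11 · 29²; 4301 = 11 · 17 · 23
max exponents: 11 · 17 · 23 · 29² = 3617141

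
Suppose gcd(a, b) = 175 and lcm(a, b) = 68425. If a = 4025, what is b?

Using ab = gcd(a,b)·lcm(a,b) = 175·68425 = 11974375, we get b = 11974375/4025 = 2975.

2975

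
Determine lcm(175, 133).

3325

175 = 5² · 7; 133 = 7 · 19
max exponents: 5² · 7 · 19 = 3325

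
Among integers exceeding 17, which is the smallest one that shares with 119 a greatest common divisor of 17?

gcd(x, 119) = 17 forces 17 | x; write x = 17s. Then gcd(17s, 17·7) = 17·gcd(s, 7), so need gcd(s, 7) = 1.
17s > 17 gives s ≥ 2. The least s ≥ 2 coprime to 7 is 2, so x = 17·2 = 34.

34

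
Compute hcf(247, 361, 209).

19

gcd(247, 361): 361 = 1·247 + 114; 247 = 2·114 + 19; 114 = 6·19 + 0 → 19
gcd(19, 209): 209 = 11·19 + 0 → 19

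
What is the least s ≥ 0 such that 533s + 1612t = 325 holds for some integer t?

Euclid: 1612 = 3·533 + 13; 533 = 41·13 + 0 → gcd = 13; 325 = 13·25.
Back-substitution yields 533·(-3) + 1612·(1) = 13, so one solution is s = -3·25 = -75, t = 1·25 = 25.
Solutions in s differ by 1612/13 = 124; the one in [0, 124) is -75 mod 124 = 49.

49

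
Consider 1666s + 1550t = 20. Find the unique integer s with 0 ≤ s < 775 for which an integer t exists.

695

Reduce mod 1550: 1666s ≡ 20 (mod 1550). With g = gcd(1666, 1550) = 2 dividing 20, divide through: 833s ≡ 10 (mod 775).
Since gcd(833, 775) = 1, s ≡ 10·(833)⁻¹ ≡ 695 (mod 775). Smallest non-negative: 695.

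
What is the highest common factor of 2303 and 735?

49

2303 = 7² · 47
735 = 3 · 5 · 7²
Common: 7² = 49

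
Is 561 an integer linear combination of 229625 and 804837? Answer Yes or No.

By Bézout, 229625s + 804837t = 561 has integer solutions iff gcd(229625, 804837) | 561.
Euclid: 804837 = 3·229625 + 115962; 229625 = 1·115962 + 113663; 115962 = 1·113663 + 2299; 113663 = 49·2299 + 1012; 2299 = 2·1012 + 275; 1012 = 3·275 + 187; 275 = 1·187 + 88; 187 = 2·88 + 11; 88 = 8·11 + 0. gcd = 11; 561 mod 11 = 0. Yes.

Yes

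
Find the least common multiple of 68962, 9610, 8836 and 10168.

2927918254760

68962 = 2 · 29² · 41; 9610 = 2 · 5 · 31²; 8836 = 2² · 47²; 10168 = 2³ · 31 · 41
lcm takes max exponent of each prime: 2³ · 5 · 29² · 31² · 41 · 47² = 2927918254760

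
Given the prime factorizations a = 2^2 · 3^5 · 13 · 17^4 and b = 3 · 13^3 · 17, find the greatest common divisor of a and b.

min exponent per shared prime: 3 · 13 · 17 = 663

663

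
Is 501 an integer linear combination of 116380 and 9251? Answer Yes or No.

No

gcd(116380, 9251): 116380 = 12·9251 + 5368; 9251 = 1·5368 + 3883; 5368 = 1·3883 + 1485; 3883 = 2·1485 + 913; 1485 = 1·913 + 572; 913 = 1·572 + 341; 572 = 1·341 + 231; 341 = 1·231 + 110; 231 = 2·110 + 11; 110 = 10·11 + 0 → 11
11 does not divide 501, so a solution does not exist.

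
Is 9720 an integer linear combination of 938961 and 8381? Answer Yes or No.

No

gcd(938961, 8381): 938961 = 112·8381 + 289; 8381 = 29·289 + 0 → 289
289 does not divide 9720, so a solution does not exist.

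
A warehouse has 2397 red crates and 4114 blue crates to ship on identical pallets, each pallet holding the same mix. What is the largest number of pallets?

17

2397 = 3 · 17 · 47
4114 = 2 · 11² · 17
Common: 17 = 17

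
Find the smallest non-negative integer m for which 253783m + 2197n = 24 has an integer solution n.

Euclid: 253783 = 115·2197 + 1128; 2197 = 1·1128 + 1069; 1128 = 1·1069 + 59; 1069 = 18·59 + 7; 59 = 8·7 + 3; 7 = 2·3 + 1; 3 = 3·1 + 0 → gcd = 1; 24 = 1·24.
Back-substitution yields 253783·(-633) + 2197·(73120) = 1, so one solution is m = -633·24 = -15192, n = 73120·24 = 1754880.
Solutions in m differ by 2197/1 = 2197; the one in [0, 2197) is -15192 mod 2197 = 187.

187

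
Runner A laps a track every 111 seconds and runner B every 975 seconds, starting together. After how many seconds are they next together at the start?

111 = 3 · 37; 975 = 3 · 5² · 13
max exponents: 3 · 5² · 13 · 37 = 36075

36075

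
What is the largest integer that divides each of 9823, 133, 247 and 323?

9823 = 11 · 19 · 47; 133 = 7 · 19; 247 = 13 · 19; 323 = 17 · 19
gcd takes min exponent of each prime: 19 = 19

19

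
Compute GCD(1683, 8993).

1683 = 3² · 11 · 17
8993 = 17 · 23²
Common: 17 = 17

17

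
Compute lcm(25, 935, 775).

144925

25 = 5²; 935 = 5 · 11 · 17; 775 = 5² · 31
lcm takes max exponent of each prime: 5² · 11 · 17 · 31 = 144925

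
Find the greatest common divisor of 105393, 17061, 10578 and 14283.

3

gcd(105393, 17061): 105393 = 6·17061 + 3027; 17061 = 5·3027 + 1926; 3027 = 1·1926 + 1101; 1926 = 1·1101 + 825; 1101 = 1·825 + 276; 825 = 2·276 + 273; 276 = 1·273 + 3; 273 = 91·3 + 0 → 3
gcd(3, 10578): 10578 = 3526·3 + 0 → 3
gcd(3, 14283): 14283 = 4761·3 + 0 → 3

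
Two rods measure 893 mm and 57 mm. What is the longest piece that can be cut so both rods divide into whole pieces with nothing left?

Euclid: 893 = 15·57 + 38; 57 = 1·38 + 19; 38 = 2·19 + 0. Last nonzero remainder: 19.

19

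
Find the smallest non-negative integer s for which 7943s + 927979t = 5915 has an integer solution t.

2571

Euclid: 927979 = 116·7943 + 6591; 7943 = 1·6591 + 1352; 6591 = 4·1352 + 1183; 1352 = 1·1183 + 169; 1183 = 7·169 + 0 → gcd = 169; 5915 = 169·35.
Back-substitution yields 7943·(701) + 927979·(-6) = 169, so one solution is s = 701·35 = 24535, t = -6·35 = -210.
Solutions in s differ by 927979/169 = 5491; the one in [0, 5491) is 24535 mod 5491 = 2571.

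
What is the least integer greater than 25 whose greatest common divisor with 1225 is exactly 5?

gcd(a, 1225) = 5 forces 5 | a; write a = 5s. Then gcd(5s, 5·245) = 5·gcd(s, 245), so need gcd(s, 245) = 1.
5s > 25 gives s ≥ 6. The least s ≥ 6 coprime to 245 is 6, so a = 5·6 = 30.

30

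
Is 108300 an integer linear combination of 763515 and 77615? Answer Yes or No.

Yes

By Bézout, 763515u − 77615v = 108300 has integer solutions iff gcd(763515, 77615) | 108300.
Euclid: 763515 = 9·77615 + 64980; 77615 = 1·64980 + 12635; 64980 = 5·12635 + 1805; 12635 = 7·1805 + 0. gcd = 1805; 108300 mod 1805 = 0. Yes.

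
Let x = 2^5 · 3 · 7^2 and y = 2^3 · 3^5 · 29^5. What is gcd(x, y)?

min exponent per shared prime: 2^3 · 3 = 24

24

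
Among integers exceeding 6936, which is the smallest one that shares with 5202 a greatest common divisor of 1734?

Multiples of 1734 above 6936: 1734·5, 1734·6, … . Need the cofactor coprime to 5202/1734 = 3.
Checking s = 5, 6, … the first with gcd(s, 3) = 1 is s = 5, giving 8670.

8670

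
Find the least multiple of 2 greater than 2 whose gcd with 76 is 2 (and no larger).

6

Multiples of 2 above 2: 2·2, 2·3, … . Need the cofactor coprime to 76/2 = 38.
Checking s = 2, 3, … the first with gcd(s, 38) = 1 is s = 3, giving 6.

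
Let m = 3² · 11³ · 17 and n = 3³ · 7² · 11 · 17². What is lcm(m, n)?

max exponent per prime: 3³ · 7² · 11³ · 17² = 508903857

508903857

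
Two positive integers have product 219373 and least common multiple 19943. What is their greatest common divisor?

11

From gcd × lcm = ab: gcd = 219373 / 19943 = 11.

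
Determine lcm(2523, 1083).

910803

gcd first: 2523 = 2·1083 + 357; 1083 = 3·357 + 12; 357 = 29·12 + 9; 12 = 1·9 + 3; 9 = 3·3 + 0 → gcd = 3
lcm = 2523·1083/gcd = 2732409/3 = 910803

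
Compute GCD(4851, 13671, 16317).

gcd(4851, 13671): 13671 = 2·4851 + 3969; 4851 = 1·3969 + 882; 3969 = 4·882 + 441; 882 = 2·441 + 0 → 441
gcd(441, 16317): 16317 = 37·441 + 0 → 441

441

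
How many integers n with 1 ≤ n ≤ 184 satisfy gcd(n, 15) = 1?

99

Prime factors of 15: 3, 5. Count integers ≤ 184 divisible by none of them.
By inclusion–exclusion: 184 − ⌊184/3⌋ − ⌊184/5⌋ + ⌊184/15⌋ = 99.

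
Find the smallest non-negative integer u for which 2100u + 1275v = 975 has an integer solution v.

12

gcd(2100, 1275) = 75 (Euclid: 2100 = 1·1275 + 825; 1275 = 1·825 + 450; 825 = 1·450 + 375; 450 = 1·375 + 75; 375 = 5·75 + 0), and 75 | 975.
Extended Euclid: 2100·(-3) + 1275·(5) = 75. Scale by 13: u₀ = -39.
General solution u = u₀ + 17t; reducing mod 17 gives u = 12 (and v = -19).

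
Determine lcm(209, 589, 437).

209 = 11 · 19; 589 = 19 · 31; 437 = 19 · 23
lcm takes max exponent of each prime: 11 · 19 · 23 · 31 = 149017

149017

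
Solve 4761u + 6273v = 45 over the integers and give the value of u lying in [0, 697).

419

gcd(4761, 6273) = 9 (Euclid: 6273 = 1·4761 + 1512; 4761 = 3·1512 + 225; 1512 = 6·225 + 162; 225 = 1·162 + 63; 162 = 2·63 + 36; 63 = 1·36 + 27; 36 = 1·27 + 9; 27 = 3·9 + 0), and 9 | 45.
Extended Euclid: 4761·(-195) + 6273·(148) = 9. Scale by 5: u₀ = -975.
General solution u = u₀ + 697t; reducing mod 697 gives u = 419 (and v = -318).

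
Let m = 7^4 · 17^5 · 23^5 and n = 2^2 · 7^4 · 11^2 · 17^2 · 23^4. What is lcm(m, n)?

max exponent per prime: 2^2 · 7^4 · 11^2 · 17^5 · 23^5 = 10619921552028749884

10619921552028749884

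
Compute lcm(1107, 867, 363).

38710683

1107 = 3³ · 41; 867 = 3 · 17²; 363 = 3 · 11²
lcm takes max exponent of each prime: 3³ · 11² · 17² · 41 = 38710683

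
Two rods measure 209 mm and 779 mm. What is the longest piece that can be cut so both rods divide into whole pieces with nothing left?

19

Euclid: 779 = 3·209 + 152; 209 = 1·152 + 57; 152 = 2·57 + 38; 57 = 1·38 + 19; 38 = 2·19 + 0. Last nonzero remainder: 19.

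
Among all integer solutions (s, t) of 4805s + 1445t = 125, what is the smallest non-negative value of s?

Reduce mod 1445: 4805s ≡ 125 (mod 1445). With g = gcd(4805, 1445) = 5 dividing 125, divide through: 961s ≡ 25 (mod 289).
Since gcd(961, 289) = 1, s ≡ 25·(961)⁻¹ ≡ 237 (mod 289). Smallest non-negative: 237.

237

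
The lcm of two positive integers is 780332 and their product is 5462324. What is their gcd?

gcd·lcm = product, so gcd = 5462324/780332 = 7.

7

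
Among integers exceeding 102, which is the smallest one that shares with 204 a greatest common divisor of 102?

306

gcd(m, 204) = 102 forces 102 | m; write m = 102s. Then gcd(102s, 102·2) = 102·gcd(s, 2), so need gcd(s, 2) = 1.
102s > 102 gives s ≥ 2. The least s ≥ 2 coprime to 2 is 3, so m = 102·3 = 306.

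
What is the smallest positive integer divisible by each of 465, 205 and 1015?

465 = 3 · 5 · 31; 205 = 5 · 41; 1015 = 5 · 7 · 29
lcm takes max exponent of each prime: 3 · 5 · 7 · 29 · 31 · 41 = 3870195

3870195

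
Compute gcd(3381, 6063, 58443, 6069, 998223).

3

gcd(3381, 6063): 6063 = 1·3381 + 2682; 3381 = 1·2682 + 699; 2682 = 3·699 + 585; 699 = 1·585 + 114; 585 = 5·114 + 15; 114 = 7·15 + 9; 15 = 1·9 + 6; 9 = 1·6 + 3; 6 = 2·3 + 0 → 3
gcd(3, 58443): 58443 = 19481·3 + 0 → 3
gcd(3, 6069): 6069 = 2023·3 + 0 → 3
gcd(3, 998223): 998223 = 332741·3 + 0 → 3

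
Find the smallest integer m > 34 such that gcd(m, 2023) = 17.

Multiples of 17 above 34: 17·3, 17·4, … . Need the cofactor coprime to 2023/17 = 119.
Checking s = 3, 4, … the first with gcd(s, 119) = 1 is s = 3, giving 51.

51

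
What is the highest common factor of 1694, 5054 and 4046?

14

gcd(1694, 5054): 5054 = 2·1694 + 1666; 1694 = 1·1666 + 28; 1666 = 59·28 + 14; 28 = 2·14 + 0 → 14
gcd(14, 4046): 4046 = 289·14 + 0 → 14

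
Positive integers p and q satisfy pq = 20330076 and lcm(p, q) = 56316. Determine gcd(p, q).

gcd·lcm = product, so gcd = 20330076/56316 = 361.

361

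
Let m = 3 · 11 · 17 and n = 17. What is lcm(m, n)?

561

max exponent per prime: 3 · 11 · 17 = 561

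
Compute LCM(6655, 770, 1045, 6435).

207116910

lcm(6655, 770) = 6655·770/gcd = 5124350/55 = 93170
lcm(93170, 1045) = 93170·1045/gcd = 97362650/55 = 1770230
lcm(1770230, 6435) = 1770230·6435/gcd = 11391430050/55 = 207116910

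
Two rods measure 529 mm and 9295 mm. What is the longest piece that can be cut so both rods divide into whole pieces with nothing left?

529 = 23²
9295 = 5 · 11 · 13²
Common: 1 = 1

1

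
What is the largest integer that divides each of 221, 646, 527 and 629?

17

gcd(221, 646): 646 = 2·221 + 204; 221 = 1·204 + 17; 204 = 12·17 + 0 → 17
gcd(17, 527): 527 = 31·17 + 0 → 17
gcd(17, 629): 629 = 37·17 + 0 → 17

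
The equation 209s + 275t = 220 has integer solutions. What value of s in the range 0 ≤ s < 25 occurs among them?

Euclid: 275 = 1·209 + 66; 209 = 3·66 + 11; 66 = 6·11 + 0 → gcd = 11; 220 = 11·20.
Back-substitution yields 209·(4) + 275·(-3) = 11, so one solution is s = 4·20 = 80, t = -3·20 = -60.
Solutions in s differ by 275/11 = 25; the one in [0, 25) is 80 mod 25 = 5.

5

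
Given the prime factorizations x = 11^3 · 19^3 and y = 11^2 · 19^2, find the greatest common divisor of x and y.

43681

min exponent per shared prime: 11^2 · 19^2 = 43681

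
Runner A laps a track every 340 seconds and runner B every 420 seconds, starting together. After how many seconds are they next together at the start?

gcd first: 420 = 1·340 + 80; 340 = 4·80 + 20; 80 = 4·20 + 0 → gcd = 20
lcm = 340·420/gcd = 142800/20 = 7140

7140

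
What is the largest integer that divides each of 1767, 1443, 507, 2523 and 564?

3

gcd(1767, 1443): 1767 = 1·1443 + 324; 1443 = 4·324 + 147; 324 = 2·147 + 30; 147 = 4·30 + 27; 30 = 1·27 + 3; 27 = 9·3 + 0 → 3
gcd(3, 507): 507 = 169·3 + 0 → 3
gcd(3, 2523): 2523 = 841·3 + 0 → 3
gcd(3, 564): 564 = 188·3 + 0 → 3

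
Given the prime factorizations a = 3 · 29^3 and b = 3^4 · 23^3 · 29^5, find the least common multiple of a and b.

20214291140523

max exponent per prime: 3^4 · 23^3 · 29^5 = 20214291140523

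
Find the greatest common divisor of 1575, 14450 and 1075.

25

gcd(1575, 14450): 14450 = 9·1575 + 275; 1575 = 5·275 + 200; 275 = 1·200 + 75; 200 = 2·75 + 50; 75 = 1·50 + 25; 50 = 2·25 + 0 → 25
gcd(25, 1075): 1075 = 43·25 + 0 → 25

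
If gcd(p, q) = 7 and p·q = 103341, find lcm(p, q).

For any two positive integers, gcd × lcm equals their product. Hence lcm = 103341 / 7 = 14763.

14763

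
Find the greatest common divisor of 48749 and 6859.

48749 = 29 · 41²
6859 = 19³
Common: 1 = 1

1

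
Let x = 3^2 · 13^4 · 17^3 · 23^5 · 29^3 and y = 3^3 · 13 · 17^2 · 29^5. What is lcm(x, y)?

500164780296627895805577

max exponent per prime: 3^3 · 13^4 · 17^3 · 23^5 · 29^5 = 500164780296627895805577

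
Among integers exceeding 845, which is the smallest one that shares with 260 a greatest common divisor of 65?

975

gcd(a, 260) = 65 forces 65 | a; write a = 65s. Then gcd(65s, 65·4) = 65·gcd(s, 4), so need gcd(s, 4) = 1.
65s > 845 gives s ≥ 14. The least s ≥ 14 coprime to 4 is 15, so a = 65·15 = 975.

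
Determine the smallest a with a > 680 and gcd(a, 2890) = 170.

850

Multiples of 170 above 680: 170·5, 170·6, … . Need the cofactor coprime to 2890/170 = 17.
Checking s = 5, 6, … the first with gcd(s, 17) = 1 is s = 5, giving 850.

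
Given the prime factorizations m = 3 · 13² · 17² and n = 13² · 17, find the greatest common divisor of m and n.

min exponent per shared prime: 13² · 17 = 2873

2873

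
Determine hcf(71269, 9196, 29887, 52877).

2299

71269 = 11² · 19 · 31; 9196 = 2² · 11² · 19; 29887 = 11² · 13 · 19; 52877 = 11² · 19 · 23
gcd takes min exponent of each prime: 11² · 19 = 2299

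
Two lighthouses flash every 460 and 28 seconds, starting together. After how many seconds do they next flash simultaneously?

3220

gcd first: 460 = 16·28 + 12; 28 = 2·12 + 4; 12 = 3·4 + 0 → gcd = 4
lcm = 460·28/gcd = 12880/4 = 3220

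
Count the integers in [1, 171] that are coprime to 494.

74

494 = 2·13·19. Inclusion–exclusion on these primes:
171 − ⌊171/2⌋ − ⌊171/13⌋ − ⌊171/19⌋ + ⌊171/26⌋ + ⌊171/38⌋ + ⌊171/247⌋ − ⌊171/494⌋ = 74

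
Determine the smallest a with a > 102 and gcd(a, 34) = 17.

119

34 = 17·2. Any a with gcd(a, 34) = 17 is a multiple of 17, say 17s, with s coprime to 2.
Need s > 102/17, so s ≥ 7. First s ≥ 7 with gcd(s, 2) = 1 is s = 7. Thus a = 17·7 = 119.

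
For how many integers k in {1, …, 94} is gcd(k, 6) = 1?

31

Prime factors of 6: 2, 3. Count integers ≤ 94 divisible by none of them.
By inclusion–exclusion: 94 − ⌊94/2⌋ − ⌊94/3⌋ + ⌊94/6⌋ = 31.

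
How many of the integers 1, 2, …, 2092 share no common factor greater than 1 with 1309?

1535

Prime factors of 1309: 7, 11, 17. Count integers ≤ 2092 divisible by none of them.
By inclusion–exclusion: 2092 − ⌊2092/7⌋ − ⌊2092/11⌋ − ⌊2092/17⌋ + ⌊2092/77⌋ + ⌊2092/119⌋ + ⌊2092/187⌋ − ⌊2092/1309⌋ = 1535.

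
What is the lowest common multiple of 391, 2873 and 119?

462553

lcm(391, 2873) = 391·2873/gcd = 1123343/17 = 66079
lcm(66079, 119) = 66079·119/gcd = 7863401/17 = 462553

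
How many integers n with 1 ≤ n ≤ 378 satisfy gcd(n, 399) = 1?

399 = 3·7·19. Inclusion–exclusion on these primes:
378 − ⌊378/3⌋ − ⌊378/7⌋ − ⌊378/19⌋ + ⌊378/21⌋ + ⌊378/57⌋ + ⌊378/133⌋ − ⌊378/399⌋ = 205

205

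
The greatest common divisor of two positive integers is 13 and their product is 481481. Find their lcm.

Since gcd(p,q)·lcm(p,q) = pq, lcm = 481481/13 = 37037.

37037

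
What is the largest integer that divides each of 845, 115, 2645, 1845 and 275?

gcd(845, 115): 845 = 7·115 + 40; 115 = 2·40 + 35; 40 = 1·35 + 5; 35 = 7·5 + 0 → 5
gcd(5, 2645): 2645 = 529·5 + 0 → 5
gcd(5, 1845): 1845 = 369·5 + 0 → 5
gcd(5, 275): 275 = 55·5 + 0 → 5

5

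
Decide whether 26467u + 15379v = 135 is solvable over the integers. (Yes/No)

No

gcd(26467, 15379): 26467 = 1·15379 + 11088; 15379 = 1·11088 + 4291; 11088 = 2·4291 + 2506; 4291 = 1·2506 + 1785; 2506 = 1·1785 + 721; 1785 = 2·721 + 343; 721 = 2·343 + 35; 343 = 9·35 + 28; 35 = 1·28 + 7; 28 = 4·7 + 0 → 7
7 does not divide 135, so a solution does not exist.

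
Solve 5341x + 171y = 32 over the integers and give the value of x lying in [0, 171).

Euclid: 5341 = 31·171 + 40; 171 = 4·40 + 11; 40 = 3·11 + 7; 11 = 1·7 + 4; 7 = 1·4 + 3; 4 = 1·3 + 1; 3 = 3·1 + 0 → gcd = 1; 32 = 1·32.
Back-substitution yields 5341·(-47) + 171·(1468) = 1, so one solution is x = -47·32 = -1504, y = 1468·32 = 46976.
Solutions in x differ by 171/1 = 171; the one in [0, 171) is -1504 mod 171 = 35.

35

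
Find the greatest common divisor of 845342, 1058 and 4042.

2

gcd(845342, 1058): 845342 = 799·1058 + 0 → 1058
gcd(1058, 4042): 4042 = 3·1058 + 868; 1058 = 1·868 + 190; 868 = 4·190 + 108; 190 = 1·108 + 82; 108 = 1·82 + 26; 82 = 3·26 + 4; 26 = 6·4 + 2; 4 = 2·2 + 0 → 2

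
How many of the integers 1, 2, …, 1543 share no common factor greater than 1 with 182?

611

Prime factors of 182: 2, 7, 13. Count integers ≤ 1543 divisible by none of them.
By inclusion–exclusion: 1543 − ⌊1543/2⌋ − ⌊1543/7⌋ − ⌊1543/13⌋ + ⌊1543/14⌋ + ⌊1543/26⌋ + ⌊1543/91⌋ − ⌊1543/182⌋ = 611.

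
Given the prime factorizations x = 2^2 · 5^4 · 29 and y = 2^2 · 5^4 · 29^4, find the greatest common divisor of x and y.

72500

min exponent per shared prime: 2^2 · 5^4 · 29 = 72500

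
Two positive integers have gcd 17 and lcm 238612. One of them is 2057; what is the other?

m·n = gcd·lcm = 17·238612 = 4056404, so n = 4056404/2057 = 1972.

1972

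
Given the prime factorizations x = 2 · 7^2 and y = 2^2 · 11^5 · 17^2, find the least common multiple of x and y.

max exponent per prime: 2^2 · 7^2 · 11^5 · 17^2 = 9122572844

9122572844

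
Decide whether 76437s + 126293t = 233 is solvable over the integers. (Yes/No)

gcd(76437, 126293): 126293 = 1·76437 + 49856; 76437 = 1·49856 + 26581; 49856 = 1·26581 + 23275; 26581 = 1·23275 + 3306; 23275 = 7·3306 + 133; 3306 = 24·133 + 114; 133 = 1·114 + 19; 114 = 6·19 + 0 → 19
19 does not divide 233, so a solution does not exist.

No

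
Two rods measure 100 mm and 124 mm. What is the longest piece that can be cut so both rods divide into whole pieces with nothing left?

4

Euclid: 124 = 1·100 + 24; 100 = 4·24 + 4; 24 = 6·4 + 0. Last nonzero remainder: 4.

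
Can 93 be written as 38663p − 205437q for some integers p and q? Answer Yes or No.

By Bézout, 38663p − 205437q = 93 has integer solutions iff gcd(38663, 205437) | 93.
Euclid: 205437 = 5·38663 + 12122; 38663 = 3·12122 + 2297; 12122 = 5·2297 + 637; 2297 = 3·637 + 386; 637 = 1·386 + 251; 386 = 1·251 + 135; 251 = 1·135 + 116; 135 = 1·116 + 19; 116 = 6·19 + 2; 19 = 9·2 + 1; 2 = 2·1 + 0. gcd = 1; 93 mod 1 = 0. Yes.

Yes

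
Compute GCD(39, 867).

Euclid: 867 = 22·39 + 9; 39 = 4·9 + 3; 9 = 3·3 + 0. Last nonzero remainder: 3.

3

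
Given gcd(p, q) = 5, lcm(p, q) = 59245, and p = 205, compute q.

p·q = gcd·lcm = 5·59245 = 296225, so q = 296225/205 = 1445.

1445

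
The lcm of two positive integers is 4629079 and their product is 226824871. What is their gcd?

From gcd × lcm = pq: gcd = 226824871 / 4629079 = 49.

49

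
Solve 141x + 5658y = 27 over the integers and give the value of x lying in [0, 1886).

Reduce mod 5658: 141x ≡ 27 (mod 5658). With g = gcd(141, 5658) = 3 dividing 27, divide through: 47x ≡ 9 (mod 1886).
Since gcd(47, 1886) = 1, x ≡ 9·(47)⁻¹ ≡ 883 (mod 1886). Smallest non-negative: 883.

883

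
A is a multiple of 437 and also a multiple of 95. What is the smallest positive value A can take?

437 = 19 · 23; 95 = 5 · 19
max exponents: 5 · 19 · 23 = 2185

2185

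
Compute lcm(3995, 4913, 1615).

lcm(3995, 4913) = 3995·4913/gcd = 19627435/17 = 1154555
lcm(1154555, 1615) = 1154555·1615/gcd = 1864606325/85 = 21936545

21936545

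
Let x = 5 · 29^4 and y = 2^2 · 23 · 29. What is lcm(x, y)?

max exponent per prime: 2^2 · 5 · 23 · 29^4 = 325349260

325349260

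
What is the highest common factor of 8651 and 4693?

1

Euclid: 8651 = 1·4693 + 3958; 4693 = 1·3958 + 735; 3958 = 5·735 + 283; 735 = 2·283 + 169; 283 = 1·169 + 114; 169 = 1·114 + 55; 114 = 2·55 + 4; 55 = 13·4 + 3; 4 = 1·3 + 1; 3 = 3·1 + 0. Last nonzero remainder: 1.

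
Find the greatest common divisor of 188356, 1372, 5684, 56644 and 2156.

196

188356 = 2² · 7² · 31²; 1372 = 2² · 7³; 5684 = 2² · 7² · 29; 56644 = 2² · 7² · 17²; 2156 = 2² · 7² · 11
gcd takes min exponent of each prime: 2² · 7² = 196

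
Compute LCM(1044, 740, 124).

5987340

1044 = 2² · 3² · 29; 740 = 2² · 5 · 37; 124 = 2² · 31
lcm takes max exponent of each prime: 2² · 3² · 5 · 29 · 31 · 37 = 5987340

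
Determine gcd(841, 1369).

841 = 29²
1369 = 37²
Common: 1 = 1

1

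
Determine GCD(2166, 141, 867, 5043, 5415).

3

gcd(2166, 141): 2166 = 15·141 + 51; 141 = 2·51 + 39; 51 = 1·39 + 12; 39 = 3·12 + 3; 12 = 4·3 + 0 → 3
gcd(3, 867): 867 = 289·3 + 0 → 3
gcd(3, 5043): 5043 = 1681·3 + 0 → 3
gcd(3, 5415): 5415 = 1805·3 + 0 → 3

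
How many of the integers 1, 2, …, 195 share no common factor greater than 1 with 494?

Prime factors of 494: 2, 13, 19. Count integers ≤ 195 divisible by none of them.
By inclusion–exclusion: 195 − ⌊195/2⌋ − ⌊195/13⌋ − ⌊195/19⌋ + ⌊195/26⌋ + ⌊195/38⌋ + ⌊195/247⌋ − ⌊195/494⌋ = 85.

85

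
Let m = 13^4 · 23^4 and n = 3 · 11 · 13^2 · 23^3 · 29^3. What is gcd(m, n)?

min exponent per shared prime: 13^2 · 23^3 = 2056223

2056223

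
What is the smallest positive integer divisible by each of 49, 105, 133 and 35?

13965

49 = 7²; 105 = 3 · 5 · 7; 133 = 7 · 19; 35 = 5 · 7
lcm takes max exponent of each prime: 3 · 5 · 7² · 19 = 13965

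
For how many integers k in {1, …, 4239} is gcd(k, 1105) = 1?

1105 = 5·13·17. Inclusion–exclusion on these primes:
4239 − ⌊4239/5⌋ − ⌊4239/13⌋ − ⌊4239/17⌋ + ⌊4239/65⌋ + ⌊4239/85⌋ + ⌊4239/221⌋ − ⌊4239/1105⌋ = 2947

2947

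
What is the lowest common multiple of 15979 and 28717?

15979 = 19 · 29²; 28717 = 13 · 47²
max exponents: 13 · 19 · 29² · 47² = 458868943

458868943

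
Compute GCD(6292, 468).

52

Euclid: 6292 = 13·468 + 208; 468 = 2·208 + 52; 208 = 4·52 + 0. Last nonzero remainder: 52.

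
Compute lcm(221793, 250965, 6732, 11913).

3185076119940

221793 = 3 · 11² · 13 · 47; 250965 = 3³ · 5 · 11 · 13²; 6732 = 2² · 3² · 11 · 17; 11913 = 3 · 11 · 19²
lcm takes max exponent of each prime: 2² · 3³ · 5 · 11² · 13² · 17 · 19² · 47 = 3185076119940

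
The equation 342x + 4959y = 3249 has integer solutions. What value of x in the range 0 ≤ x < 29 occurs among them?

24

gcd(342, 4959) = 171 (Euclid: 4959 = 14·342 + 171; 342 = 2·171 + 0), and 171 | 3249.
Extended Euclid: 342·(-14) + 4959·(1) = 171. Scale by 19: x₀ = -266.
General solution x = x₀ + 29t; reducing mod 29 gives x = 24 (and y = -1).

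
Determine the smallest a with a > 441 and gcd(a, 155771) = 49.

490

Multiples of 49 above 441: 49·10, 49·11, … . Need the cofactor coprime to 155771/49 = 3179.
Checking s = 10, 11, … the first with gcd(s, 3179) = 1 is s = 10, giving 490.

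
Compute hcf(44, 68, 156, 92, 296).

4

44 = 2² · 11; 68 = 2² · 17; 156 = 2² · 3 · 13; 92 = 2² · 23; 296 = 2³ · 37
gcd takes min exponent of each prime: 2² = 4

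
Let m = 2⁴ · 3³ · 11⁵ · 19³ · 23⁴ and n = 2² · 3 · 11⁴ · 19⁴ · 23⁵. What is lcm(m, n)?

58358047949011117296

max exponent per prime: 2⁴ · 3³ · 11⁵ · 19⁴ · 23⁵ = 58358047949011117296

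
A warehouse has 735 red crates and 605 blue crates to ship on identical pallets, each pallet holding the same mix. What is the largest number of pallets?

Euclid: 735 = 1·605 + 130; 605 = 4·130 + 85; 130 = 1·85 + 45; 85 = 1·45 + 40; 45 = 1·40 + 5; 40 = 8·5 + 0. Last nonzero remainder: 5.

5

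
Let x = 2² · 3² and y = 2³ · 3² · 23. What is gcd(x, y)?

36

min exponent per shared prime: 2² · 3² = 36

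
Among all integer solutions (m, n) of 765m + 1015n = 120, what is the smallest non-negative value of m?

32

gcd(765, 1015) = 5 (Euclid: 1015 = 1·765 + 250; 765 = 3·250 + 15; 250 = 16·15 + 10; 15 = 1·10 + 5; 10 = 2·5 + 0), and 5 | 120.
Extended Euclid: 765·(69) + 1015·(-52) = 5. Scale by 24: m₀ = 1656.
General solution m = m₀ + 203t; reducing mod 203 gives m = 32 (and n = -24).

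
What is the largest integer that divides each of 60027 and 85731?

Euclid: 85731 = 1·60027 + 25704; 60027 = 2·25704 + 8619; 25704 = 2·8619 + 8466; 8619 = 1·8466 + 153; 8466 = 55·153 + 51; 153 = 3·51 + 0. Last nonzero remainder: 51.

51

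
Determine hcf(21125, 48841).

Euclid: 48841 = 2·21125 + 6591; 21125 = 3·6591 + 1352; 6591 = 4·1352 + 1183; 1352 = 1·1183 + 169; 1183 = 7·169 + 0. Last nonzero remainder: 169.

169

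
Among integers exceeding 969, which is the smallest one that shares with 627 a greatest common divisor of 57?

gcd(t, 627) = 57 forces 57 | t; write t = 57s. Then gcd(57s, 57·11) = 57·gcd(s, 11), so need gcd(s, 11) = 1.
57s > 969 gives s ≥ 18. The least s ≥ 18 coprime to 11 is 18, so t = 57·18 = 1026.

1026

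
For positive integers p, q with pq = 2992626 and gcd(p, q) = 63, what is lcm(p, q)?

47502

Since gcd(p,q)·lcm(p,q) = pq, lcm = 2992626/63 = 47502.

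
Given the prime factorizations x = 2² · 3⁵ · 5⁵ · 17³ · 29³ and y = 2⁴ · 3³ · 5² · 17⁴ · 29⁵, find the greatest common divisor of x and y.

min exponent per shared prime: 2² · 3³ · 5² · 17³ · 29³ = 323522523900

323522523900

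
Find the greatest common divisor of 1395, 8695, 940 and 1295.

5

gcd(1395, 8695): 8695 = 6·1395 + 325; 1395 = 4·325 + 95; 325 = 3·95 + 40; 95 = 2·40 + 15; 40 = 2·15 + 10; 15 = 1·10 + 5; 10 = 2·5 + 0 → 5
gcd(5, 940): 940 = 188·5 + 0 → 5
gcd(5, 1295): 1295 = 259·5 + 0 → 5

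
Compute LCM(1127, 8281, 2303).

1127 = 7² · 23; 8281 = 7² · 13²; 2303 = 7² · 47
lcm takes max exponent of each prime: 7² · 13² · 23 · 47 = 8951761

8951761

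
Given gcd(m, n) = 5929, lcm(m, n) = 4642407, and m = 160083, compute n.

Using mn = gcd(m,n)·lcm(m,n) = 5929·4642407 = 27524831103, we get n = 27524831103/160083 = 171941.

171941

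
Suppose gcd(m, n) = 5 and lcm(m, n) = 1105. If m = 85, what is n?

65

Using mn = gcd(m,n)·lcm(m,n) = 5·1105 = 5525, we get n = 5525/85 = 65.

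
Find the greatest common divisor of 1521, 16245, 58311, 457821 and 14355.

9

gcd(1521, 16245): 16245 = 10·1521 + 1035; 1521 = 1·1035 + 486; 1035 = 2·486 + 63; 486 = 7·63 + 45; 63 = 1·45 + 18; 45 = 2·18 + 9; 18 = 2·9 + 0 → 9
gcd(9, 58311): 58311 = 6479·9 + 0 → 9
gcd(9, 457821): 457821 = 50869·9 + 0 → 9
gcd(9, 14355): 14355 = 1595·9 + 0 → 9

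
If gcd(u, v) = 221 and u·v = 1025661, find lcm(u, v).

For any two positive integers, gcd × lcm equals their product. Hence lcm = 1025661 / 221 = 4641.

4641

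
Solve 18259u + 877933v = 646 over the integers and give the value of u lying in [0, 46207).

19281

Euclid: 877933 = 48·18259 + 1501; 18259 = 12·1501 + 247; 1501 = 6·247 + 19; 247 = 13·19 + 0 → gcd = 19; 646 = 19·34.
Back-substitution yields 18259·(-3510) + 877933·(73) = 19, so one solution is u = -3510·34 = -119340, v = 73·34 = 2482.
Solutions in u differ by 877933/19 = 46207; the one in [0, 46207) is -119340 mod 46207 = 19281.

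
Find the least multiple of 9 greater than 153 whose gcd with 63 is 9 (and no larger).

162

63 = 9·7. Any m with gcd(m, 63) = 9 is a multiple of 9, say 9s, with s coprime to 7.
Need s > 153/9, so s ≥ 18. First s ≥ 18 with gcd(s, 7) = 1 is s = 18. Thus m = 9·18 = 162.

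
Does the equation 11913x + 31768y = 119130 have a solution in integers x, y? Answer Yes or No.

Yes

gcd(11913, 31768): 31768 = 2·11913 + 7942; 11913 = 1·7942 + 3971; 7942 = 2·3971 + 0 → 3971
3971 divides 119130, so a solution exists.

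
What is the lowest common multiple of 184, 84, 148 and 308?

1572648

184 = 2³ · 23; 84 = 2² · 3 · 7; 148 = 2² · 37; 308 = 2² · 7 · 11
lcm takes max exponent of each prime: 2³ · 3 · 7 · 11 · 23 · 37 = 1572648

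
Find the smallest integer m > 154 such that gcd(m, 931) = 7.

gcd(m, 931) = 7 forces 7 | m; write m = 7s. Then gcd(7s, 7·133) = 7·gcd(s, 133), so need gcd(s, 133) = 1.
7s > 154 gives s ≥ 23. The least s ≥ 23 coprime to 133 is 23, so m = 7·23 = 161.

161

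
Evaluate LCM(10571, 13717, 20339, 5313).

10571 = 11 · 31²; 13717 = 11 · 29 · 43; 20339 = 11 · 43²; 5313 = 3 · 7 · 11 · 23
lcm takes max exponent of each prime: 3 · 7 · 11 · 23 · 29 · 31² · 43² = 273777726453

273777726453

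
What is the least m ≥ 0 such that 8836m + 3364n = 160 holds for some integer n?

182

Reduce mod 3364: 8836m ≡ 160 (mod 3364). With g = gcd(8836, 3364) = 4 dividing 160, divide through: 2209m ≡ 40 (mod 841).
Since gcd(2209, 841) = 1, m ≡ 40·(2209)⁻¹ ≡ 182 (mod 841). Smallest non-negative: 182.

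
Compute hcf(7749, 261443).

7

Euclid: 261443 = 33·7749 + 5726; 7749 = 1·5726 + 2023; 5726 = 2·2023 + 1680; 2023 = 1·1680 + 343; 1680 = 4·343 + 308; 343 = 1·308 + 35; 308 = 8·35 + 28; 35 = 1·28 + 7; 28 = 4·7 + 0. Last nonzero remainder: 7.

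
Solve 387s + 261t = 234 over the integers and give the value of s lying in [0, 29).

6

Reduce mod 261: 387s ≡ 234 (mod 261). With g = gcd(387, 261) = 9 dividing 234, divide through: 43s ≡ 26 (mod 29).
Since gcd(43, 29) = 1, s ≡ 26·(43)⁻¹ ≡ 6 (mod 29). Smallest non-negative: 6.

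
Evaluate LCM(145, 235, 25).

lcm(145, 235) = 145·235/gcd = 34075/5 = 6815
lcm(6815, 25) = 6815·25/gcd = 170375/5 = 34075

34075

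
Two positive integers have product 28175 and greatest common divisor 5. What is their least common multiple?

5635

gcd·lcm = product, so lcm = 28175/5 = 5635.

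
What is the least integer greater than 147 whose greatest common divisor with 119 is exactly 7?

119 = 7·17. Any x with gcd(x, 119) = 7 is a multiple of 7, say 7s, with s coprime to 17.
Need s > 147/7, so s ≥ 22. First s ≥ 22 with gcd(s, 17) = 1 is s = 22. Thus x = 7·22 = 154.

154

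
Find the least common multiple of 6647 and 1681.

gcd first: 6647 = 3·1681 + 1604; 1681 = 1·1604 + 77; 1604 = 20·77 + 64; 77 = 1·64 + 13; 64 = 4·13 + 12; 13 = 1·12 + 1; 12 = 12·1 + 0 → gcd = 1
lcm = 6647·1681/gcd = 11173607/1 = 11173607

11173607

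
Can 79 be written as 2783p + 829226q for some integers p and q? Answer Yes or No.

Yes

By Bézout, 2783p + 829226q = 79 has integer solutions iff gcd(2783, 829226) | 79.
Euclid: 829226 = 297·2783 + 2675; 2783 = 1·2675 + 108; 2675 = 24·108 + 83; 108 = 1·83 + 25; 83 = 3·25 + 8; 25 = 3·8 + 1; 8 = 8·1 + 0. gcd = 1; 79 mod 1 = 0. Yes.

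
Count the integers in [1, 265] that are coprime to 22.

Prime factors of 22: 2, 11. Count integers ≤ 265 divisible by none of them.
By inclusion–exclusion: 265 − ⌊265/2⌋ − ⌊265/11⌋ + ⌊265/22⌋ = 121.

121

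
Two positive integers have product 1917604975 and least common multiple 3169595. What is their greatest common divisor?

605

gcd·lcm = product, so gcd = 1917604975/3169595 = 605.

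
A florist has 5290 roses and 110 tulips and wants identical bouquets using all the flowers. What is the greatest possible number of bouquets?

5290 = 2 · 5 · 23²
110 = 2 · 5 · 11
Common: 2 · 5 = 10

10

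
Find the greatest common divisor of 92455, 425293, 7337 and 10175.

11

gcd(92455, 425293): 425293 = 4·92455 + 55473; 92455 = 1·55473 + 36982; 55473 = 1·36982 + 18491; 36982 = 2·18491 + 0 → 18491
gcd(18491, 7337): 18491 = 2·7337 + 3817; 7337 = 1·3817 + 3520; 3817 = 1·3520 + 297; 3520 = 11·297 + 253; 297 = 1·253 + 44; 253 = 5·44 + 33; 44 = 1·33 + 11; 33 = 3·11 + 0 → 11
gcd(11, 10175): 10175 = 925·11 + 0 → 11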